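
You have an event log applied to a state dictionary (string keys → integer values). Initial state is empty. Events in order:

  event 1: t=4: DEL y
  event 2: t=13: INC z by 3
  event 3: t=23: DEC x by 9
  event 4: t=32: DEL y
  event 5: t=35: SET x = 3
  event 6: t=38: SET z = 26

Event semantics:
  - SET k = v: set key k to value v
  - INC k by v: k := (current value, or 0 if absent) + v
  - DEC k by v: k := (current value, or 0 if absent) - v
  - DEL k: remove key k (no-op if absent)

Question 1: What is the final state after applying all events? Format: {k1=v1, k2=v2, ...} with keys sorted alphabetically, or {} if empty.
Answer: {x=3, z=26}

Derivation:
  after event 1 (t=4: DEL y): {}
  after event 2 (t=13: INC z by 3): {z=3}
  after event 3 (t=23: DEC x by 9): {x=-9, z=3}
  after event 4 (t=32: DEL y): {x=-9, z=3}
  after event 5 (t=35: SET x = 3): {x=3, z=3}
  after event 6 (t=38: SET z = 26): {x=3, z=26}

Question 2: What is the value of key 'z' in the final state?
Answer: 26

Derivation:
Track key 'z' through all 6 events:
  event 1 (t=4: DEL y): z unchanged
  event 2 (t=13: INC z by 3): z (absent) -> 3
  event 3 (t=23: DEC x by 9): z unchanged
  event 4 (t=32: DEL y): z unchanged
  event 5 (t=35: SET x = 3): z unchanged
  event 6 (t=38: SET z = 26): z 3 -> 26
Final: z = 26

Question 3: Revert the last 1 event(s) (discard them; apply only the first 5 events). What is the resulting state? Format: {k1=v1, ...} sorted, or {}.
Answer: {x=3, z=3}

Derivation:
Keep first 5 events (discard last 1):
  after event 1 (t=4: DEL y): {}
  after event 2 (t=13: INC z by 3): {z=3}
  after event 3 (t=23: DEC x by 9): {x=-9, z=3}
  after event 4 (t=32: DEL y): {x=-9, z=3}
  after event 5 (t=35: SET x = 3): {x=3, z=3}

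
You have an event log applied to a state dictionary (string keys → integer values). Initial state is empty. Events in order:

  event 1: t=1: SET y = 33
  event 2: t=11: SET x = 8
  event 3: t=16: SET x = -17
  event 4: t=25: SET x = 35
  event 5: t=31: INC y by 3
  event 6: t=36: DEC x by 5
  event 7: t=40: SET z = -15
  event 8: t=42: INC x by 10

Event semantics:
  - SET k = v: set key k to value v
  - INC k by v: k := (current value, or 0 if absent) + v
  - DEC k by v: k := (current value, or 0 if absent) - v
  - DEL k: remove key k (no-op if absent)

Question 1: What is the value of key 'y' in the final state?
Track key 'y' through all 8 events:
  event 1 (t=1: SET y = 33): y (absent) -> 33
  event 2 (t=11: SET x = 8): y unchanged
  event 3 (t=16: SET x = -17): y unchanged
  event 4 (t=25: SET x = 35): y unchanged
  event 5 (t=31: INC y by 3): y 33 -> 36
  event 6 (t=36: DEC x by 5): y unchanged
  event 7 (t=40: SET z = -15): y unchanged
  event 8 (t=42: INC x by 10): y unchanged
Final: y = 36

Answer: 36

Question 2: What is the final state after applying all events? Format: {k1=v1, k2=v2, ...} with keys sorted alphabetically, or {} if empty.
  after event 1 (t=1: SET y = 33): {y=33}
  after event 2 (t=11: SET x = 8): {x=8, y=33}
  after event 3 (t=16: SET x = -17): {x=-17, y=33}
  after event 4 (t=25: SET x = 35): {x=35, y=33}
  after event 5 (t=31: INC y by 3): {x=35, y=36}
  after event 6 (t=36: DEC x by 5): {x=30, y=36}
  after event 7 (t=40: SET z = -15): {x=30, y=36, z=-15}
  after event 8 (t=42: INC x by 10): {x=40, y=36, z=-15}

Answer: {x=40, y=36, z=-15}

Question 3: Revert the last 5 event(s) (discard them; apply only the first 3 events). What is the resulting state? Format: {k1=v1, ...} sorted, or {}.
Answer: {x=-17, y=33}

Derivation:
Keep first 3 events (discard last 5):
  after event 1 (t=1: SET y = 33): {y=33}
  after event 2 (t=11: SET x = 8): {x=8, y=33}
  after event 3 (t=16: SET x = -17): {x=-17, y=33}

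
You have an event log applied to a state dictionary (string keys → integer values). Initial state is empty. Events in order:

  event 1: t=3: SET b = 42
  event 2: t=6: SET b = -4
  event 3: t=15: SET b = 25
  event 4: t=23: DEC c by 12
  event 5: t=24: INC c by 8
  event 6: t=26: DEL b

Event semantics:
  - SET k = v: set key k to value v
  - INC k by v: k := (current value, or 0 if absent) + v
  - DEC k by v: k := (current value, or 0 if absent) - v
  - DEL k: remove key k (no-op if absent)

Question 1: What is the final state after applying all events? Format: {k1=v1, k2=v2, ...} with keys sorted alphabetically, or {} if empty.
  after event 1 (t=3: SET b = 42): {b=42}
  after event 2 (t=6: SET b = -4): {b=-4}
  after event 3 (t=15: SET b = 25): {b=25}
  after event 4 (t=23: DEC c by 12): {b=25, c=-12}
  after event 5 (t=24: INC c by 8): {b=25, c=-4}
  after event 6 (t=26: DEL b): {c=-4}

Answer: {c=-4}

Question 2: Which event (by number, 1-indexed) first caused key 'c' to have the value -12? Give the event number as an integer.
Looking for first event where c becomes -12:
  event 4: c (absent) -> -12  <-- first match

Answer: 4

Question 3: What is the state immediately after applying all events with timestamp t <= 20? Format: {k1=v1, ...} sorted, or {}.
Apply events with t <= 20 (3 events):
  after event 1 (t=3: SET b = 42): {b=42}
  after event 2 (t=6: SET b = -4): {b=-4}
  after event 3 (t=15: SET b = 25): {b=25}

Answer: {b=25}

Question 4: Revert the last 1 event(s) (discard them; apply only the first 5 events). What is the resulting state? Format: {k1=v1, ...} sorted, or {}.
Keep first 5 events (discard last 1):
  after event 1 (t=3: SET b = 42): {b=42}
  after event 2 (t=6: SET b = -4): {b=-4}
  after event 3 (t=15: SET b = 25): {b=25}
  after event 4 (t=23: DEC c by 12): {b=25, c=-12}
  after event 5 (t=24: INC c by 8): {b=25, c=-4}

Answer: {b=25, c=-4}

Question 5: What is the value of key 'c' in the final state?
Track key 'c' through all 6 events:
  event 1 (t=3: SET b = 42): c unchanged
  event 2 (t=6: SET b = -4): c unchanged
  event 3 (t=15: SET b = 25): c unchanged
  event 4 (t=23: DEC c by 12): c (absent) -> -12
  event 5 (t=24: INC c by 8): c -12 -> -4
  event 6 (t=26: DEL b): c unchanged
Final: c = -4

Answer: -4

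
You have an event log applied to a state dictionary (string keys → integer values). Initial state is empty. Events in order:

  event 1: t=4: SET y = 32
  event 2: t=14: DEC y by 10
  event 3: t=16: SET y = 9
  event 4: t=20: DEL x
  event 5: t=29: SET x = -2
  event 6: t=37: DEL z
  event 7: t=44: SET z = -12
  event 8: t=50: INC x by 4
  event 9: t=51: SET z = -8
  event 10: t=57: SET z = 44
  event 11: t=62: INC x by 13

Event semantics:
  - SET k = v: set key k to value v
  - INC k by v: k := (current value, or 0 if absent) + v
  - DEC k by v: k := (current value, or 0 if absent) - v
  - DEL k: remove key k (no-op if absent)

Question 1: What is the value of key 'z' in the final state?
Answer: 44

Derivation:
Track key 'z' through all 11 events:
  event 1 (t=4: SET y = 32): z unchanged
  event 2 (t=14: DEC y by 10): z unchanged
  event 3 (t=16: SET y = 9): z unchanged
  event 4 (t=20: DEL x): z unchanged
  event 5 (t=29: SET x = -2): z unchanged
  event 6 (t=37: DEL z): z (absent) -> (absent)
  event 7 (t=44: SET z = -12): z (absent) -> -12
  event 8 (t=50: INC x by 4): z unchanged
  event 9 (t=51: SET z = -8): z -12 -> -8
  event 10 (t=57: SET z = 44): z -8 -> 44
  event 11 (t=62: INC x by 13): z unchanged
Final: z = 44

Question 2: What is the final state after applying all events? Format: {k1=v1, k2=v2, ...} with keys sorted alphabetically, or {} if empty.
Answer: {x=15, y=9, z=44}

Derivation:
  after event 1 (t=4: SET y = 32): {y=32}
  after event 2 (t=14: DEC y by 10): {y=22}
  after event 3 (t=16: SET y = 9): {y=9}
  after event 4 (t=20: DEL x): {y=9}
  after event 5 (t=29: SET x = -2): {x=-2, y=9}
  after event 6 (t=37: DEL z): {x=-2, y=9}
  after event 7 (t=44: SET z = -12): {x=-2, y=9, z=-12}
  after event 8 (t=50: INC x by 4): {x=2, y=9, z=-12}
  after event 9 (t=51: SET z = -8): {x=2, y=9, z=-8}
  after event 10 (t=57: SET z = 44): {x=2, y=9, z=44}
  after event 11 (t=62: INC x by 13): {x=15, y=9, z=44}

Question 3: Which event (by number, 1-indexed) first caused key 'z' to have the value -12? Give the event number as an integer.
Answer: 7

Derivation:
Looking for first event where z becomes -12:
  event 7: z (absent) -> -12  <-- first match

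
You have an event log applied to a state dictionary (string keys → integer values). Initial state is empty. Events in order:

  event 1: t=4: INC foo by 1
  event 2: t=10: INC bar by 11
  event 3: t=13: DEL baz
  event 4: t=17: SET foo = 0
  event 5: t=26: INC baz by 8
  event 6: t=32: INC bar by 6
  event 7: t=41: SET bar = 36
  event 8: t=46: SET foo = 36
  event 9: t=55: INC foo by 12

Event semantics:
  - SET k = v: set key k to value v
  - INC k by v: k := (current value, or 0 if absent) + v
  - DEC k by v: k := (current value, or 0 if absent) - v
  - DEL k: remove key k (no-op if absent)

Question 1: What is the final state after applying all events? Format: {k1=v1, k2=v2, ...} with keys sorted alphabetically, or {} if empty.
Answer: {bar=36, baz=8, foo=48}

Derivation:
  after event 1 (t=4: INC foo by 1): {foo=1}
  after event 2 (t=10: INC bar by 11): {bar=11, foo=1}
  after event 3 (t=13: DEL baz): {bar=11, foo=1}
  after event 4 (t=17: SET foo = 0): {bar=11, foo=0}
  after event 5 (t=26: INC baz by 8): {bar=11, baz=8, foo=0}
  after event 6 (t=32: INC bar by 6): {bar=17, baz=8, foo=0}
  after event 7 (t=41: SET bar = 36): {bar=36, baz=8, foo=0}
  after event 8 (t=46: SET foo = 36): {bar=36, baz=8, foo=36}
  after event 9 (t=55: INC foo by 12): {bar=36, baz=8, foo=48}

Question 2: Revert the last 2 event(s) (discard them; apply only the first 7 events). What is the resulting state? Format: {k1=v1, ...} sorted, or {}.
Answer: {bar=36, baz=8, foo=0}

Derivation:
Keep first 7 events (discard last 2):
  after event 1 (t=4: INC foo by 1): {foo=1}
  after event 2 (t=10: INC bar by 11): {bar=11, foo=1}
  after event 3 (t=13: DEL baz): {bar=11, foo=1}
  after event 4 (t=17: SET foo = 0): {bar=11, foo=0}
  after event 5 (t=26: INC baz by 8): {bar=11, baz=8, foo=0}
  after event 6 (t=32: INC bar by 6): {bar=17, baz=8, foo=0}
  after event 7 (t=41: SET bar = 36): {bar=36, baz=8, foo=0}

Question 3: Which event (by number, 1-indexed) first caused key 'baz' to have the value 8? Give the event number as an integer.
Answer: 5

Derivation:
Looking for first event where baz becomes 8:
  event 5: baz (absent) -> 8  <-- first match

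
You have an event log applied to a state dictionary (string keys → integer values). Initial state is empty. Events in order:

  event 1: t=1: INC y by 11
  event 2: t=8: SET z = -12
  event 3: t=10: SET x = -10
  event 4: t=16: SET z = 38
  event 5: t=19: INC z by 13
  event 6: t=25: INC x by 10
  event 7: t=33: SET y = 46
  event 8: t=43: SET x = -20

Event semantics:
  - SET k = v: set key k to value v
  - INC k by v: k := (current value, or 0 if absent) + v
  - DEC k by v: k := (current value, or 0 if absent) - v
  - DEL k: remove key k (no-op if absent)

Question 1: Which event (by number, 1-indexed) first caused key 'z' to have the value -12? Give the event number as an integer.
Looking for first event where z becomes -12:
  event 2: z (absent) -> -12  <-- first match

Answer: 2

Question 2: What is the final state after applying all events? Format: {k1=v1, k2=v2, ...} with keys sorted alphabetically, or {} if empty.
Answer: {x=-20, y=46, z=51}

Derivation:
  after event 1 (t=1: INC y by 11): {y=11}
  after event 2 (t=8: SET z = -12): {y=11, z=-12}
  after event 3 (t=10: SET x = -10): {x=-10, y=11, z=-12}
  after event 4 (t=16: SET z = 38): {x=-10, y=11, z=38}
  after event 5 (t=19: INC z by 13): {x=-10, y=11, z=51}
  after event 6 (t=25: INC x by 10): {x=0, y=11, z=51}
  after event 7 (t=33: SET y = 46): {x=0, y=46, z=51}
  after event 8 (t=43: SET x = -20): {x=-20, y=46, z=51}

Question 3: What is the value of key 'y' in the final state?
Answer: 46

Derivation:
Track key 'y' through all 8 events:
  event 1 (t=1: INC y by 11): y (absent) -> 11
  event 2 (t=8: SET z = -12): y unchanged
  event 3 (t=10: SET x = -10): y unchanged
  event 4 (t=16: SET z = 38): y unchanged
  event 5 (t=19: INC z by 13): y unchanged
  event 6 (t=25: INC x by 10): y unchanged
  event 7 (t=33: SET y = 46): y 11 -> 46
  event 8 (t=43: SET x = -20): y unchanged
Final: y = 46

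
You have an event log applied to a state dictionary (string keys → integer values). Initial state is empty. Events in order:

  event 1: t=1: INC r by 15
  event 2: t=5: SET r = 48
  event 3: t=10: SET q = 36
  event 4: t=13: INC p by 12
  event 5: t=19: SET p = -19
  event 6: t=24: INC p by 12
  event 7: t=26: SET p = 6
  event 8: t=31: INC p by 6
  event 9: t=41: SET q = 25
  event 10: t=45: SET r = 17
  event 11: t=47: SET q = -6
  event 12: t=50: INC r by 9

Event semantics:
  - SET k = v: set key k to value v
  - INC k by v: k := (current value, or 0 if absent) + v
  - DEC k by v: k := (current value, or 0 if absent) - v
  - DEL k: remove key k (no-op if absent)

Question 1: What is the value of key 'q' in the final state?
Answer: -6

Derivation:
Track key 'q' through all 12 events:
  event 1 (t=1: INC r by 15): q unchanged
  event 2 (t=5: SET r = 48): q unchanged
  event 3 (t=10: SET q = 36): q (absent) -> 36
  event 4 (t=13: INC p by 12): q unchanged
  event 5 (t=19: SET p = -19): q unchanged
  event 6 (t=24: INC p by 12): q unchanged
  event 7 (t=26: SET p = 6): q unchanged
  event 8 (t=31: INC p by 6): q unchanged
  event 9 (t=41: SET q = 25): q 36 -> 25
  event 10 (t=45: SET r = 17): q unchanged
  event 11 (t=47: SET q = -6): q 25 -> -6
  event 12 (t=50: INC r by 9): q unchanged
Final: q = -6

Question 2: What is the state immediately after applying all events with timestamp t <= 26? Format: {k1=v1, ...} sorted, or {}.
Apply events with t <= 26 (7 events):
  after event 1 (t=1: INC r by 15): {r=15}
  after event 2 (t=5: SET r = 48): {r=48}
  after event 3 (t=10: SET q = 36): {q=36, r=48}
  after event 4 (t=13: INC p by 12): {p=12, q=36, r=48}
  after event 5 (t=19: SET p = -19): {p=-19, q=36, r=48}
  after event 6 (t=24: INC p by 12): {p=-7, q=36, r=48}
  after event 7 (t=26: SET p = 6): {p=6, q=36, r=48}

Answer: {p=6, q=36, r=48}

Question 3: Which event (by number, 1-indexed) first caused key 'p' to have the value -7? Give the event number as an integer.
Looking for first event where p becomes -7:
  event 4: p = 12
  event 5: p = -19
  event 6: p -19 -> -7  <-- first match

Answer: 6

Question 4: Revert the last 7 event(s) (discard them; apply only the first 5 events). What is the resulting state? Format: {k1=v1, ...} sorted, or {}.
Keep first 5 events (discard last 7):
  after event 1 (t=1: INC r by 15): {r=15}
  after event 2 (t=5: SET r = 48): {r=48}
  after event 3 (t=10: SET q = 36): {q=36, r=48}
  after event 4 (t=13: INC p by 12): {p=12, q=36, r=48}
  after event 5 (t=19: SET p = -19): {p=-19, q=36, r=48}

Answer: {p=-19, q=36, r=48}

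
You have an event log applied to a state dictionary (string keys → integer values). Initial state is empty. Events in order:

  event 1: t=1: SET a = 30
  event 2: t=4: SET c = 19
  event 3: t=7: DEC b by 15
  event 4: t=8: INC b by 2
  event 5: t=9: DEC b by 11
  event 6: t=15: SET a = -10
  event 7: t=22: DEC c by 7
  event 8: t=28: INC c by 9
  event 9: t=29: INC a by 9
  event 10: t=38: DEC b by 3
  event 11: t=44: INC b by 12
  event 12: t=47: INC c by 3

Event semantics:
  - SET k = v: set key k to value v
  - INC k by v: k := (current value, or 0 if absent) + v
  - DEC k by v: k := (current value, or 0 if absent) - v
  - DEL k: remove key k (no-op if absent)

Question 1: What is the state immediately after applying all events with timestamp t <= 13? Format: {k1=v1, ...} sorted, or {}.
Answer: {a=30, b=-24, c=19}

Derivation:
Apply events with t <= 13 (5 events):
  after event 1 (t=1: SET a = 30): {a=30}
  after event 2 (t=4: SET c = 19): {a=30, c=19}
  after event 3 (t=7: DEC b by 15): {a=30, b=-15, c=19}
  after event 4 (t=8: INC b by 2): {a=30, b=-13, c=19}
  after event 5 (t=9: DEC b by 11): {a=30, b=-24, c=19}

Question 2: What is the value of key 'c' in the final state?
Track key 'c' through all 12 events:
  event 1 (t=1: SET a = 30): c unchanged
  event 2 (t=4: SET c = 19): c (absent) -> 19
  event 3 (t=7: DEC b by 15): c unchanged
  event 4 (t=8: INC b by 2): c unchanged
  event 5 (t=9: DEC b by 11): c unchanged
  event 6 (t=15: SET a = -10): c unchanged
  event 7 (t=22: DEC c by 7): c 19 -> 12
  event 8 (t=28: INC c by 9): c 12 -> 21
  event 9 (t=29: INC a by 9): c unchanged
  event 10 (t=38: DEC b by 3): c unchanged
  event 11 (t=44: INC b by 12): c unchanged
  event 12 (t=47: INC c by 3): c 21 -> 24
Final: c = 24

Answer: 24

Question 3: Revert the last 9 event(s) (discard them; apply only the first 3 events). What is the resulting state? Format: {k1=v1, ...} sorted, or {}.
Answer: {a=30, b=-15, c=19}

Derivation:
Keep first 3 events (discard last 9):
  after event 1 (t=1: SET a = 30): {a=30}
  after event 2 (t=4: SET c = 19): {a=30, c=19}
  after event 3 (t=7: DEC b by 15): {a=30, b=-15, c=19}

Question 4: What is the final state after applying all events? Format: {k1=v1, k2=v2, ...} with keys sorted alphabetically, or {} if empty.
Answer: {a=-1, b=-15, c=24}

Derivation:
  after event 1 (t=1: SET a = 30): {a=30}
  after event 2 (t=4: SET c = 19): {a=30, c=19}
  after event 3 (t=7: DEC b by 15): {a=30, b=-15, c=19}
  after event 4 (t=8: INC b by 2): {a=30, b=-13, c=19}
  after event 5 (t=9: DEC b by 11): {a=30, b=-24, c=19}
  after event 6 (t=15: SET a = -10): {a=-10, b=-24, c=19}
  after event 7 (t=22: DEC c by 7): {a=-10, b=-24, c=12}
  after event 8 (t=28: INC c by 9): {a=-10, b=-24, c=21}
  after event 9 (t=29: INC a by 9): {a=-1, b=-24, c=21}
  after event 10 (t=38: DEC b by 3): {a=-1, b=-27, c=21}
  after event 11 (t=44: INC b by 12): {a=-1, b=-15, c=21}
  after event 12 (t=47: INC c by 3): {a=-1, b=-15, c=24}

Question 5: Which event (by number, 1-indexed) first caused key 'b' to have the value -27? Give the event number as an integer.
Answer: 10

Derivation:
Looking for first event where b becomes -27:
  event 3: b = -15
  event 4: b = -13
  event 5: b = -24
  event 6: b = -24
  event 7: b = -24
  event 8: b = -24
  event 9: b = -24
  event 10: b -24 -> -27  <-- first match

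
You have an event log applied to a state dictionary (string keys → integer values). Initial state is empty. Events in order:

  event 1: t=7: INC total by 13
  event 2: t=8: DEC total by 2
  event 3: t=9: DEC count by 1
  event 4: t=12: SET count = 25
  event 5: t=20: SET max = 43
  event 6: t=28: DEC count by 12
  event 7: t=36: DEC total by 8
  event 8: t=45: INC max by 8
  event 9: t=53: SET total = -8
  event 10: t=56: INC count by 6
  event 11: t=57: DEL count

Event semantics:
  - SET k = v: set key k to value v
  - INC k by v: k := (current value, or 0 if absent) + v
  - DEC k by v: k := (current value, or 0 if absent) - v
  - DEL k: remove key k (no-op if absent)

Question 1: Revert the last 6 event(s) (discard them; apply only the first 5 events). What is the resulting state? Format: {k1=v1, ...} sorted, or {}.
Keep first 5 events (discard last 6):
  after event 1 (t=7: INC total by 13): {total=13}
  after event 2 (t=8: DEC total by 2): {total=11}
  after event 3 (t=9: DEC count by 1): {count=-1, total=11}
  after event 4 (t=12: SET count = 25): {count=25, total=11}
  after event 5 (t=20: SET max = 43): {count=25, max=43, total=11}

Answer: {count=25, max=43, total=11}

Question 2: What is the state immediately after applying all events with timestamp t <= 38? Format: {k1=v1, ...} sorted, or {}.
Apply events with t <= 38 (7 events):
  after event 1 (t=7: INC total by 13): {total=13}
  after event 2 (t=8: DEC total by 2): {total=11}
  after event 3 (t=9: DEC count by 1): {count=-1, total=11}
  after event 4 (t=12: SET count = 25): {count=25, total=11}
  after event 5 (t=20: SET max = 43): {count=25, max=43, total=11}
  after event 6 (t=28: DEC count by 12): {count=13, max=43, total=11}
  after event 7 (t=36: DEC total by 8): {count=13, max=43, total=3}

Answer: {count=13, max=43, total=3}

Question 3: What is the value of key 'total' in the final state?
Answer: -8

Derivation:
Track key 'total' through all 11 events:
  event 1 (t=7: INC total by 13): total (absent) -> 13
  event 2 (t=8: DEC total by 2): total 13 -> 11
  event 3 (t=9: DEC count by 1): total unchanged
  event 4 (t=12: SET count = 25): total unchanged
  event 5 (t=20: SET max = 43): total unchanged
  event 6 (t=28: DEC count by 12): total unchanged
  event 7 (t=36: DEC total by 8): total 11 -> 3
  event 8 (t=45: INC max by 8): total unchanged
  event 9 (t=53: SET total = -8): total 3 -> -8
  event 10 (t=56: INC count by 6): total unchanged
  event 11 (t=57: DEL count): total unchanged
Final: total = -8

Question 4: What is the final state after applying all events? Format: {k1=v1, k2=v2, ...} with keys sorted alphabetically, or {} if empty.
Answer: {max=51, total=-8}

Derivation:
  after event 1 (t=7: INC total by 13): {total=13}
  after event 2 (t=8: DEC total by 2): {total=11}
  after event 3 (t=9: DEC count by 1): {count=-1, total=11}
  after event 4 (t=12: SET count = 25): {count=25, total=11}
  after event 5 (t=20: SET max = 43): {count=25, max=43, total=11}
  after event 6 (t=28: DEC count by 12): {count=13, max=43, total=11}
  after event 7 (t=36: DEC total by 8): {count=13, max=43, total=3}
  after event 8 (t=45: INC max by 8): {count=13, max=51, total=3}
  after event 9 (t=53: SET total = -8): {count=13, max=51, total=-8}
  after event 10 (t=56: INC count by 6): {count=19, max=51, total=-8}
  after event 11 (t=57: DEL count): {max=51, total=-8}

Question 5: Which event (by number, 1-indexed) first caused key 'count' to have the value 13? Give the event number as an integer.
Looking for first event where count becomes 13:
  event 3: count = -1
  event 4: count = 25
  event 5: count = 25
  event 6: count 25 -> 13  <-- first match

Answer: 6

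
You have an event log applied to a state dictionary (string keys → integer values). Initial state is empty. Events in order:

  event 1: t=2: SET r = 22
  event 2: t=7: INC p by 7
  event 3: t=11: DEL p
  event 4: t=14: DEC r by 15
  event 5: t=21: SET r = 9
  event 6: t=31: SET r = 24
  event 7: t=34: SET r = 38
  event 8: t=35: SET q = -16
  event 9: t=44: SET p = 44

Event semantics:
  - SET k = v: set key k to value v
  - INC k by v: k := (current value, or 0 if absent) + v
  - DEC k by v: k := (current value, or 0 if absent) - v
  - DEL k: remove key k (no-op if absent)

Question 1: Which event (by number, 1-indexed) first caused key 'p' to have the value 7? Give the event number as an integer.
Looking for first event where p becomes 7:
  event 2: p (absent) -> 7  <-- first match

Answer: 2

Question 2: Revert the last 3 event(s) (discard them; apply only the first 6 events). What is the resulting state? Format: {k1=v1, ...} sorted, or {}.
Answer: {r=24}

Derivation:
Keep first 6 events (discard last 3):
  after event 1 (t=2: SET r = 22): {r=22}
  after event 2 (t=7: INC p by 7): {p=7, r=22}
  after event 3 (t=11: DEL p): {r=22}
  after event 4 (t=14: DEC r by 15): {r=7}
  after event 5 (t=21: SET r = 9): {r=9}
  after event 6 (t=31: SET r = 24): {r=24}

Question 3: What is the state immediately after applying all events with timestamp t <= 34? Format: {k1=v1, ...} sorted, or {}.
Apply events with t <= 34 (7 events):
  after event 1 (t=2: SET r = 22): {r=22}
  after event 2 (t=7: INC p by 7): {p=7, r=22}
  after event 3 (t=11: DEL p): {r=22}
  after event 4 (t=14: DEC r by 15): {r=7}
  after event 5 (t=21: SET r = 9): {r=9}
  after event 6 (t=31: SET r = 24): {r=24}
  after event 7 (t=34: SET r = 38): {r=38}

Answer: {r=38}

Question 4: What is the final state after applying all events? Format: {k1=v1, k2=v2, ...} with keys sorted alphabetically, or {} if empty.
Answer: {p=44, q=-16, r=38}

Derivation:
  after event 1 (t=2: SET r = 22): {r=22}
  after event 2 (t=7: INC p by 7): {p=7, r=22}
  after event 3 (t=11: DEL p): {r=22}
  after event 4 (t=14: DEC r by 15): {r=7}
  after event 5 (t=21: SET r = 9): {r=9}
  after event 6 (t=31: SET r = 24): {r=24}
  after event 7 (t=34: SET r = 38): {r=38}
  after event 8 (t=35: SET q = -16): {q=-16, r=38}
  after event 9 (t=44: SET p = 44): {p=44, q=-16, r=38}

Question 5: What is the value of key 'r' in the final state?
Track key 'r' through all 9 events:
  event 1 (t=2: SET r = 22): r (absent) -> 22
  event 2 (t=7: INC p by 7): r unchanged
  event 3 (t=11: DEL p): r unchanged
  event 4 (t=14: DEC r by 15): r 22 -> 7
  event 5 (t=21: SET r = 9): r 7 -> 9
  event 6 (t=31: SET r = 24): r 9 -> 24
  event 7 (t=34: SET r = 38): r 24 -> 38
  event 8 (t=35: SET q = -16): r unchanged
  event 9 (t=44: SET p = 44): r unchanged
Final: r = 38

Answer: 38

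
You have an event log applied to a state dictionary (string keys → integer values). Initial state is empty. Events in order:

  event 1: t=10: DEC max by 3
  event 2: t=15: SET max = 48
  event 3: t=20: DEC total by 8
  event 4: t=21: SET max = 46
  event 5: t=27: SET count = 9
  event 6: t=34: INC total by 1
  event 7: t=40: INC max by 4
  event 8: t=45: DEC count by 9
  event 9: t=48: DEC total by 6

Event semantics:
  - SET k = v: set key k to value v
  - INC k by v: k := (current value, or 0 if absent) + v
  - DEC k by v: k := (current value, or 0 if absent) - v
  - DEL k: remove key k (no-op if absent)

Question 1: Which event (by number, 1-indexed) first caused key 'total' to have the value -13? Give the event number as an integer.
Looking for first event where total becomes -13:
  event 3: total = -8
  event 4: total = -8
  event 5: total = -8
  event 6: total = -7
  event 7: total = -7
  event 8: total = -7
  event 9: total -7 -> -13  <-- first match

Answer: 9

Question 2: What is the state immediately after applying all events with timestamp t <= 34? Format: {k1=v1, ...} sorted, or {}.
Answer: {count=9, max=46, total=-7}

Derivation:
Apply events with t <= 34 (6 events):
  after event 1 (t=10: DEC max by 3): {max=-3}
  after event 2 (t=15: SET max = 48): {max=48}
  after event 3 (t=20: DEC total by 8): {max=48, total=-8}
  after event 4 (t=21: SET max = 46): {max=46, total=-8}
  after event 5 (t=27: SET count = 9): {count=9, max=46, total=-8}
  after event 6 (t=34: INC total by 1): {count=9, max=46, total=-7}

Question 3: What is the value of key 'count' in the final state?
Answer: 0

Derivation:
Track key 'count' through all 9 events:
  event 1 (t=10: DEC max by 3): count unchanged
  event 2 (t=15: SET max = 48): count unchanged
  event 3 (t=20: DEC total by 8): count unchanged
  event 4 (t=21: SET max = 46): count unchanged
  event 5 (t=27: SET count = 9): count (absent) -> 9
  event 6 (t=34: INC total by 1): count unchanged
  event 7 (t=40: INC max by 4): count unchanged
  event 8 (t=45: DEC count by 9): count 9 -> 0
  event 9 (t=48: DEC total by 6): count unchanged
Final: count = 0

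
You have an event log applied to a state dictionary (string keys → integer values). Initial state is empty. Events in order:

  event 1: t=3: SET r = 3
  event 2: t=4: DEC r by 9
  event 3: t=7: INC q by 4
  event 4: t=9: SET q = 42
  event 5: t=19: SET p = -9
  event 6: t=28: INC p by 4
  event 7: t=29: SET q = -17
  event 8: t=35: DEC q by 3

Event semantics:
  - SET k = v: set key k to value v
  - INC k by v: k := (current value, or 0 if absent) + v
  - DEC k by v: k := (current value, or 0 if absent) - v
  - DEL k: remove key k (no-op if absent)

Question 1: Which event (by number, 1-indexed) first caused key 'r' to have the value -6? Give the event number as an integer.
Looking for first event where r becomes -6:
  event 1: r = 3
  event 2: r 3 -> -6  <-- first match

Answer: 2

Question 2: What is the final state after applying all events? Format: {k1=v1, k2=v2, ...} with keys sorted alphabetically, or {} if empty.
  after event 1 (t=3: SET r = 3): {r=3}
  after event 2 (t=4: DEC r by 9): {r=-6}
  after event 3 (t=7: INC q by 4): {q=4, r=-6}
  after event 4 (t=9: SET q = 42): {q=42, r=-6}
  after event 5 (t=19: SET p = -9): {p=-9, q=42, r=-6}
  after event 6 (t=28: INC p by 4): {p=-5, q=42, r=-6}
  after event 7 (t=29: SET q = -17): {p=-5, q=-17, r=-6}
  after event 8 (t=35: DEC q by 3): {p=-5, q=-20, r=-6}

Answer: {p=-5, q=-20, r=-6}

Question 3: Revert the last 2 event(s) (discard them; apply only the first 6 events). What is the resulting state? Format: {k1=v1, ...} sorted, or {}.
Answer: {p=-5, q=42, r=-6}

Derivation:
Keep first 6 events (discard last 2):
  after event 1 (t=3: SET r = 3): {r=3}
  after event 2 (t=4: DEC r by 9): {r=-6}
  after event 3 (t=7: INC q by 4): {q=4, r=-6}
  after event 4 (t=9: SET q = 42): {q=42, r=-6}
  after event 5 (t=19: SET p = -9): {p=-9, q=42, r=-6}
  after event 6 (t=28: INC p by 4): {p=-5, q=42, r=-6}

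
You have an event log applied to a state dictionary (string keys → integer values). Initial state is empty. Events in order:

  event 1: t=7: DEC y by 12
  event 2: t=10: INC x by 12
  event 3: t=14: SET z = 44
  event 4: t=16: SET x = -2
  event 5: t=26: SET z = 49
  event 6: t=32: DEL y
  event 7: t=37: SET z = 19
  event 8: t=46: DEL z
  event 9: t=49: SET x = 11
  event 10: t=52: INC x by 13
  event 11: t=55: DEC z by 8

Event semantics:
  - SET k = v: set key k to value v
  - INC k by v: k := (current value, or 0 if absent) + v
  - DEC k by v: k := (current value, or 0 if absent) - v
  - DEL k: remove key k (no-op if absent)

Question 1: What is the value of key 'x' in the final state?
Track key 'x' through all 11 events:
  event 1 (t=7: DEC y by 12): x unchanged
  event 2 (t=10: INC x by 12): x (absent) -> 12
  event 3 (t=14: SET z = 44): x unchanged
  event 4 (t=16: SET x = -2): x 12 -> -2
  event 5 (t=26: SET z = 49): x unchanged
  event 6 (t=32: DEL y): x unchanged
  event 7 (t=37: SET z = 19): x unchanged
  event 8 (t=46: DEL z): x unchanged
  event 9 (t=49: SET x = 11): x -2 -> 11
  event 10 (t=52: INC x by 13): x 11 -> 24
  event 11 (t=55: DEC z by 8): x unchanged
Final: x = 24

Answer: 24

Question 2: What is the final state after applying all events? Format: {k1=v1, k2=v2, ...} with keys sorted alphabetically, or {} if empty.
  after event 1 (t=7: DEC y by 12): {y=-12}
  after event 2 (t=10: INC x by 12): {x=12, y=-12}
  after event 3 (t=14: SET z = 44): {x=12, y=-12, z=44}
  after event 4 (t=16: SET x = -2): {x=-2, y=-12, z=44}
  after event 5 (t=26: SET z = 49): {x=-2, y=-12, z=49}
  after event 6 (t=32: DEL y): {x=-2, z=49}
  after event 7 (t=37: SET z = 19): {x=-2, z=19}
  after event 8 (t=46: DEL z): {x=-2}
  after event 9 (t=49: SET x = 11): {x=11}
  after event 10 (t=52: INC x by 13): {x=24}
  after event 11 (t=55: DEC z by 8): {x=24, z=-8}

Answer: {x=24, z=-8}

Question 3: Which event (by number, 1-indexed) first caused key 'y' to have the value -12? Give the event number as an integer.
Looking for first event where y becomes -12:
  event 1: y (absent) -> -12  <-- first match

Answer: 1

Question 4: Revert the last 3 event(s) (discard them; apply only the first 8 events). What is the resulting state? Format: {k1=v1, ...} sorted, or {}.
Keep first 8 events (discard last 3):
  after event 1 (t=7: DEC y by 12): {y=-12}
  after event 2 (t=10: INC x by 12): {x=12, y=-12}
  after event 3 (t=14: SET z = 44): {x=12, y=-12, z=44}
  after event 4 (t=16: SET x = -2): {x=-2, y=-12, z=44}
  after event 5 (t=26: SET z = 49): {x=-2, y=-12, z=49}
  after event 6 (t=32: DEL y): {x=-2, z=49}
  after event 7 (t=37: SET z = 19): {x=-2, z=19}
  after event 8 (t=46: DEL z): {x=-2}

Answer: {x=-2}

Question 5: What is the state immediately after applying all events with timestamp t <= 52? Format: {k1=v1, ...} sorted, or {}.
Answer: {x=24}

Derivation:
Apply events with t <= 52 (10 events):
  after event 1 (t=7: DEC y by 12): {y=-12}
  after event 2 (t=10: INC x by 12): {x=12, y=-12}
  after event 3 (t=14: SET z = 44): {x=12, y=-12, z=44}
  after event 4 (t=16: SET x = -2): {x=-2, y=-12, z=44}
  after event 5 (t=26: SET z = 49): {x=-2, y=-12, z=49}
  after event 6 (t=32: DEL y): {x=-2, z=49}
  after event 7 (t=37: SET z = 19): {x=-2, z=19}
  after event 8 (t=46: DEL z): {x=-2}
  after event 9 (t=49: SET x = 11): {x=11}
  after event 10 (t=52: INC x by 13): {x=24}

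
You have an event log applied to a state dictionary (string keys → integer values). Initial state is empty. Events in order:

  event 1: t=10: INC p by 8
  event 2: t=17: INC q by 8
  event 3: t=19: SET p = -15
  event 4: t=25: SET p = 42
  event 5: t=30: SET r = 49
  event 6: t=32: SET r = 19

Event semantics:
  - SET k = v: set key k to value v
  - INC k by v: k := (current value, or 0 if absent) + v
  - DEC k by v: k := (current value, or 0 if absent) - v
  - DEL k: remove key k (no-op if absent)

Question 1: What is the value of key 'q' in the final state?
Track key 'q' through all 6 events:
  event 1 (t=10: INC p by 8): q unchanged
  event 2 (t=17: INC q by 8): q (absent) -> 8
  event 3 (t=19: SET p = -15): q unchanged
  event 4 (t=25: SET p = 42): q unchanged
  event 5 (t=30: SET r = 49): q unchanged
  event 6 (t=32: SET r = 19): q unchanged
Final: q = 8

Answer: 8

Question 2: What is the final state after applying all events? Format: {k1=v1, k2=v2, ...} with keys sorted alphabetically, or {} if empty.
  after event 1 (t=10: INC p by 8): {p=8}
  after event 2 (t=17: INC q by 8): {p=8, q=8}
  after event 3 (t=19: SET p = -15): {p=-15, q=8}
  after event 4 (t=25: SET p = 42): {p=42, q=8}
  after event 5 (t=30: SET r = 49): {p=42, q=8, r=49}
  after event 6 (t=32: SET r = 19): {p=42, q=8, r=19}

Answer: {p=42, q=8, r=19}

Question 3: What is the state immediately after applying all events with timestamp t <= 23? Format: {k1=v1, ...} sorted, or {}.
Apply events with t <= 23 (3 events):
  after event 1 (t=10: INC p by 8): {p=8}
  after event 2 (t=17: INC q by 8): {p=8, q=8}
  after event 3 (t=19: SET p = -15): {p=-15, q=8}

Answer: {p=-15, q=8}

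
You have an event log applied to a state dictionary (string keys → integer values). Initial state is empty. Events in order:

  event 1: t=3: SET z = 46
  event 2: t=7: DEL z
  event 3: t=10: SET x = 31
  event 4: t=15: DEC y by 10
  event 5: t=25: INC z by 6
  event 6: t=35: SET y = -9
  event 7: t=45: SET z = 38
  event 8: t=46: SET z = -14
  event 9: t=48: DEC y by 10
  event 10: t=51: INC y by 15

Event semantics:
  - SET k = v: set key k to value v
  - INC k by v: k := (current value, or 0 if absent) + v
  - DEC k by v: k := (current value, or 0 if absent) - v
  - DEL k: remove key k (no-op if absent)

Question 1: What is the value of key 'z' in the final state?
Track key 'z' through all 10 events:
  event 1 (t=3: SET z = 46): z (absent) -> 46
  event 2 (t=7: DEL z): z 46 -> (absent)
  event 3 (t=10: SET x = 31): z unchanged
  event 4 (t=15: DEC y by 10): z unchanged
  event 5 (t=25: INC z by 6): z (absent) -> 6
  event 6 (t=35: SET y = -9): z unchanged
  event 7 (t=45: SET z = 38): z 6 -> 38
  event 8 (t=46: SET z = -14): z 38 -> -14
  event 9 (t=48: DEC y by 10): z unchanged
  event 10 (t=51: INC y by 15): z unchanged
Final: z = -14

Answer: -14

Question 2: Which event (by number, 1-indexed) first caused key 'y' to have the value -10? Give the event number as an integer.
Looking for first event where y becomes -10:
  event 4: y (absent) -> -10  <-- first match

Answer: 4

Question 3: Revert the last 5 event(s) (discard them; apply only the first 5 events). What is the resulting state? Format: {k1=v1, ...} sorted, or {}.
Keep first 5 events (discard last 5):
  after event 1 (t=3: SET z = 46): {z=46}
  after event 2 (t=7: DEL z): {}
  after event 3 (t=10: SET x = 31): {x=31}
  after event 4 (t=15: DEC y by 10): {x=31, y=-10}
  after event 5 (t=25: INC z by 6): {x=31, y=-10, z=6}

Answer: {x=31, y=-10, z=6}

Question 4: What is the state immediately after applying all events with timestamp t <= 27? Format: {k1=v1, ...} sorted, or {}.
Apply events with t <= 27 (5 events):
  after event 1 (t=3: SET z = 46): {z=46}
  after event 2 (t=7: DEL z): {}
  after event 3 (t=10: SET x = 31): {x=31}
  after event 4 (t=15: DEC y by 10): {x=31, y=-10}
  after event 5 (t=25: INC z by 6): {x=31, y=-10, z=6}

Answer: {x=31, y=-10, z=6}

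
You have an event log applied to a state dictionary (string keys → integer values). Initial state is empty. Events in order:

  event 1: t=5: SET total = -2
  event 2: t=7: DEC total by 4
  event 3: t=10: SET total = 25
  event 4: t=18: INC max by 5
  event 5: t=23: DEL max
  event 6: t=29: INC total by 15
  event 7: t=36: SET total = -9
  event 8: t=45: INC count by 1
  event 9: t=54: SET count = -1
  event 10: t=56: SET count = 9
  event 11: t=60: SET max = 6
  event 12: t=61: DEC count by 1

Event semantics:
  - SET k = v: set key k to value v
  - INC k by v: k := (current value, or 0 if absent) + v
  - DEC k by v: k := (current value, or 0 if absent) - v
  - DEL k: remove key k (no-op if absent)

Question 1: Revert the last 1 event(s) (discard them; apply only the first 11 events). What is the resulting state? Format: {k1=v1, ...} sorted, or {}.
Answer: {count=9, max=6, total=-9}

Derivation:
Keep first 11 events (discard last 1):
  after event 1 (t=5: SET total = -2): {total=-2}
  after event 2 (t=7: DEC total by 4): {total=-6}
  after event 3 (t=10: SET total = 25): {total=25}
  after event 4 (t=18: INC max by 5): {max=5, total=25}
  after event 5 (t=23: DEL max): {total=25}
  after event 6 (t=29: INC total by 15): {total=40}
  after event 7 (t=36: SET total = -9): {total=-9}
  after event 8 (t=45: INC count by 1): {count=1, total=-9}
  after event 9 (t=54: SET count = -1): {count=-1, total=-9}
  after event 10 (t=56: SET count = 9): {count=9, total=-9}
  after event 11 (t=60: SET max = 6): {count=9, max=6, total=-9}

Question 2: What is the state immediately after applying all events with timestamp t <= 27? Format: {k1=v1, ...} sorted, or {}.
Apply events with t <= 27 (5 events):
  after event 1 (t=5: SET total = -2): {total=-2}
  after event 2 (t=7: DEC total by 4): {total=-6}
  after event 3 (t=10: SET total = 25): {total=25}
  after event 4 (t=18: INC max by 5): {max=5, total=25}
  after event 5 (t=23: DEL max): {total=25}

Answer: {total=25}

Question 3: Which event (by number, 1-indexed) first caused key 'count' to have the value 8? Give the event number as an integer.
Looking for first event where count becomes 8:
  event 8: count = 1
  event 9: count = -1
  event 10: count = 9
  event 11: count = 9
  event 12: count 9 -> 8  <-- first match

Answer: 12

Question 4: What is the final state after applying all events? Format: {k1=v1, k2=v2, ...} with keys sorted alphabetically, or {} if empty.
  after event 1 (t=5: SET total = -2): {total=-2}
  after event 2 (t=7: DEC total by 4): {total=-6}
  after event 3 (t=10: SET total = 25): {total=25}
  after event 4 (t=18: INC max by 5): {max=5, total=25}
  after event 5 (t=23: DEL max): {total=25}
  after event 6 (t=29: INC total by 15): {total=40}
  after event 7 (t=36: SET total = -9): {total=-9}
  after event 8 (t=45: INC count by 1): {count=1, total=-9}
  after event 9 (t=54: SET count = -1): {count=-1, total=-9}
  after event 10 (t=56: SET count = 9): {count=9, total=-9}
  after event 11 (t=60: SET max = 6): {count=9, max=6, total=-9}
  after event 12 (t=61: DEC count by 1): {count=8, max=6, total=-9}

Answer: {count=8, max=6, total=-9}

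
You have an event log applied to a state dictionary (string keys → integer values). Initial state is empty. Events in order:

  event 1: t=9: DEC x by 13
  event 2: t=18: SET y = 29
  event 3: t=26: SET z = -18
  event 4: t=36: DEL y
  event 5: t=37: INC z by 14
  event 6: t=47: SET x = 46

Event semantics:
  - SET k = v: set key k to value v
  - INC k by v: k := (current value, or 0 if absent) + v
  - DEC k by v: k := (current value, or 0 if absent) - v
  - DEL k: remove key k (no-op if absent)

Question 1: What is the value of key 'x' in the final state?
Answer: 46

Derivation:
Track key 'x' through all 6 events:
  event 1 (t=9: DEC x by 13): x (absent) -> -13
  event 2 (t=18: SET y = 29): x unchanged
  event 3 (t=26: SET z = -18): x unchanged
  event 4 (t=36: DEL y): x unchanged
  event 5 (t=37: INC z by 14): x unchanged
  event 6 (t=47: SET x = 46): x -13 -> 46
Final: x = 46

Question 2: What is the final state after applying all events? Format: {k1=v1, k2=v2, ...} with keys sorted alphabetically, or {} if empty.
Answer: {x=46, z=-4}

Derivation:
  after event 1 (t=9: DEC x by 13): {x=-13}
  after event 2 (t=18: SET y = 29): {x=-13, y=29}
  after event 3 (t=26: SET z = -18): {x=-13, y=29, z=-18}
  after event 4 (t=36: DEL y): {x=-13, z=-18}
  after event 5 (t=37: INC z by 14): {x=-13, z=-4}
  after event 6 (t=47: SET x = 46): {x=46, z=-4}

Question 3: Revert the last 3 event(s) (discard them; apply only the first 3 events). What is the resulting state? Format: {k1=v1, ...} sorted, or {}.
Answer: {x=-13, y=29, z=-18}

Derivation:
Keep first 3 events (discard last 3):
  after event 1 (t=9: DEC x by 13): {x=-13}
  after event 2 (t=18: SET y = 29): {x=-13, y=29}
  after event 3 (t=26: SET z = -18): {x=-13, y=29, z=-18}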